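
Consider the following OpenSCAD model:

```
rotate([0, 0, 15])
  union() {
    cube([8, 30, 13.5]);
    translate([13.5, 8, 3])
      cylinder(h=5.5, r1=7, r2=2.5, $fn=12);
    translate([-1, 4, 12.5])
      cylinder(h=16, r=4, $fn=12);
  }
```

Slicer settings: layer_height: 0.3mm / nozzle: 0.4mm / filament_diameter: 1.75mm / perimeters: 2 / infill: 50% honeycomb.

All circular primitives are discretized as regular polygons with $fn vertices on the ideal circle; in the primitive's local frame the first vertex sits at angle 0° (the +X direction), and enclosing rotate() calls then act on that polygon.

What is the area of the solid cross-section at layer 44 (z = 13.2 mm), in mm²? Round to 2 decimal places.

At z = 13.2 mm: the cube (footprint 8×30) is included at this height (area 240.00 mm²); the cone at (13.5, 8) is not intersected at this z (z outside [3, 8.5]); the r=4 cylinder at (-1, 4) gives a regular 12-gon of circumradius 4 (constant along its height) (area = (12/2)·4.000²·sin(360°/12) = 48.00 mm²); Taking the union: the regions partially overlap — summed areas 288.00 mm² minus the doubly-counted overlap 16.27 mm² gives 271.73 mm² — area = 271.73 mm²; (rotated 15° about Z; rotation is an isometry so areas/perimeters/island counts are preserved). Overall, the cross-section is a single solid region. Net area = 271.73 mm².

271.73 mm²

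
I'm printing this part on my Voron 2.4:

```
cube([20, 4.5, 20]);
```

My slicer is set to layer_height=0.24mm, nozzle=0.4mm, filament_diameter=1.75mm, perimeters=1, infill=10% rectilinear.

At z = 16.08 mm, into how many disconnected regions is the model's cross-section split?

At z = 16.08 mm: the cube is present — its section is the full 20×4.5 rectangle. The result has 1 disconnected region.

1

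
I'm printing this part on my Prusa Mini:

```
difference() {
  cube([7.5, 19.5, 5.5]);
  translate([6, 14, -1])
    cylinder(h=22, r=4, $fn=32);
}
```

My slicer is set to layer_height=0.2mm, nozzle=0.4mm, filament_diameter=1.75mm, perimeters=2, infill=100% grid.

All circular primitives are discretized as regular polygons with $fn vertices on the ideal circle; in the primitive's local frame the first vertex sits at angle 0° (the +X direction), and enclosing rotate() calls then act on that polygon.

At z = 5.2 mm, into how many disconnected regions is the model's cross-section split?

At z = 5.2 mm: the cube (footprint 7.5×19.5) is included at this height; the cylinder at (6, 14): section is a regular 32-gon, circumradius r=4; Taking the first minus the rest: starting from the 7.5×19.5 cube, the r=4 cylinder at (6, 14) partially overlaps it — only the 36.64 mm² overlap (of its 49.94 mm²) is removed, clipping the outline — 1 connected region. The result has 1 disconnected region.

1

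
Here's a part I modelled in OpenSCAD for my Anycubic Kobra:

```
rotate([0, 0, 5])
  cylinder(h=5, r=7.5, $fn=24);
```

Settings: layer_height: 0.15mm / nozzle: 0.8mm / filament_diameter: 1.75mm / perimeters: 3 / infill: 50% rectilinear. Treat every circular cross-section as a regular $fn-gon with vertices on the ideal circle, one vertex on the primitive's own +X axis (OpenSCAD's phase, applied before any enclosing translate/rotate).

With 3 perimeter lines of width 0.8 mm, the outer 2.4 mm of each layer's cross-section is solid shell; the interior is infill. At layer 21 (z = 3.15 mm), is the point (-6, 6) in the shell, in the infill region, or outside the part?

outside

At z = 3.15 mm: the r=7.5 cylinder gives a regular 24-gon of circumradius 7.5 (constant along its height); (rotated 5° about Z; rotation is an isometry so areas/perimeters/island counts are preserved). Overall, the cross-section is a single solid region. Undo the 5° rotation: the query point maps to (-5.454, 6.500) in the un-rotated model frame. The nearest boundary edge runs (-3.75, 6.50)→(-5.30, 5.30); distance from the point to it = 1.04 mm. The point is not inside any of the regions above, so it lies outside the cross-section (1.04 mm from the nearest boundary).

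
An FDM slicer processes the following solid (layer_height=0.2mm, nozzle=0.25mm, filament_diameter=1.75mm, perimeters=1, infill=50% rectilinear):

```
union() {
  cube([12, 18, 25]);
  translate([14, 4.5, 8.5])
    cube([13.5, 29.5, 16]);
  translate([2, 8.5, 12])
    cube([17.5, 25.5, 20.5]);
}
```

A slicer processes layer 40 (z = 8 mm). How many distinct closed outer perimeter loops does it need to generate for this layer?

At z = 8 mm: the cube (footprint 12×18) is included at this height; the cube at (14, 4.5) is absent (z outside [8.5, 24.5]); the cube at (2, 8.5) does not reach this height (z outside [12, 32.5]); Combining (union): only the 12×18 cube is present, so the union is just that shape — 1 connected region. The result has 1 disconnected region.

1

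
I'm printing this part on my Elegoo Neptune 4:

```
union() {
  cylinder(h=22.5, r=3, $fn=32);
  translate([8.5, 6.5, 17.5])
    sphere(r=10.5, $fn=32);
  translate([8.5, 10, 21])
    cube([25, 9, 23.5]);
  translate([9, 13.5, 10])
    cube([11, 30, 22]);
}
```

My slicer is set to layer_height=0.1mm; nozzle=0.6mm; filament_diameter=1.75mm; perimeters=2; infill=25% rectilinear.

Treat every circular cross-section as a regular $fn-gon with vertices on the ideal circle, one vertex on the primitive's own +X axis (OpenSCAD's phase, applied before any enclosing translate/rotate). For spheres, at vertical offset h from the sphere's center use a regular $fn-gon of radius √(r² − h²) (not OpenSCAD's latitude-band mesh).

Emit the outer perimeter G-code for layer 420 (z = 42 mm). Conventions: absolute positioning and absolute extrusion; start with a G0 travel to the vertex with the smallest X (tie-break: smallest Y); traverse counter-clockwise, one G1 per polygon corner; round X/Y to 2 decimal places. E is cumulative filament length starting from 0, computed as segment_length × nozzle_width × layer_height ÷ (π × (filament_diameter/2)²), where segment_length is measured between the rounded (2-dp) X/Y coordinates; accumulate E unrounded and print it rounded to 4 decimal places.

At z = 42 mm: the cylinder is absent (z outside [0, 22.5]); the sphere at (8.5, 6.5) is absent (|z−center|=24.500 > r=10.5); the cube at (8.5, 10) (footprint 25×9) is included at this height; the cube at (9, 13.5) is not intersected at this z (z outside [10, 32]); Taking the union: only the 25×9 cube at (8.5, 10) is present, so the union is just that shape — 1 connected region. The outline is a single polygon with 4 vertices. Extrusion per mm of travel: 0.6 × 0.1 / (π × 0.875²) = 0.024945. Accumulating E over each segment gives final E = 1.6963.

G0 X8.50 Y10.00 Z42.00
G1 X33.50 Y10.00 E0.6236
G1 X33.50 Y19.00 E0.8481
G1 X8.50 Y19.00 E1.4718
G1 X8.50 Y10.00 E1.6963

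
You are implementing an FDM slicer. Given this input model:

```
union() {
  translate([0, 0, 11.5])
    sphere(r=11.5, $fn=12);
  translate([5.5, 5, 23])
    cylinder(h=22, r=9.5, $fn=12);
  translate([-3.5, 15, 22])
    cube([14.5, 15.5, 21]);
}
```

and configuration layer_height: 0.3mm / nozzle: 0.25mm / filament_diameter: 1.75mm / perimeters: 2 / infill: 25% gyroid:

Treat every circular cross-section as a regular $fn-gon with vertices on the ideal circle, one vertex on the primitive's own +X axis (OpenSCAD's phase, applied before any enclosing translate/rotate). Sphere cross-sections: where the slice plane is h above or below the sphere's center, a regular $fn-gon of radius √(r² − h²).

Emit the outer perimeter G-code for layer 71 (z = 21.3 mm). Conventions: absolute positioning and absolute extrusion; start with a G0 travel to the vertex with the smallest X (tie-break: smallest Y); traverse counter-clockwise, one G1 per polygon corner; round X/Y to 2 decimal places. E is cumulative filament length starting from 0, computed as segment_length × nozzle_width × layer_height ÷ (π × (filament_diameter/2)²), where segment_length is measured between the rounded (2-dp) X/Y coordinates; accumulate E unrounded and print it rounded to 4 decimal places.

At z = 21.3 mm: the sphere: section is a regular 12-gon, circumradius = √(r²−h²) = √(11.5²−9.8²) = 6.017; the cylinder at (5.5, 5) is absent (z outside [23, 45]); the cube at (-3.5, 15) does not reach this height (z outside [22, 43]); Merging all regions: only the r=11.5 sphere is present, so the union is just that shape — 1 connected region. The outline is a single polygon with 12 vertices. Extrusion per mm of travel: 0.25 × 0.3 / (π × 0.875²) = 0.031181. Accumulating E over each segment gives final E = 1.1656.

G0 X-6.02 Y0.00 Z21.30
G1 X-5.21 Y-3.01 E0.0972
G1 X-3.01 Y-5.21 E0.1942
G1 X0.00 Y-6.02 E0.2914
G1 X3.01 Y-5.21 E0.3886
G1 X5.21 Y-3.01 E0.4856
G1 X6.02 Y0.00 E0.5828
G1 X5.21 Y3.01 E0.6800
G1 X3.01 Y5.21 E0.7770
G1 X0.00 Y6.02 E0.8742
G1 X-3.01 Y5.21 E0.9714
G1 X-5.21 Y3.01 E1.0684
G1 X-6.02 Y0.00 E1.1656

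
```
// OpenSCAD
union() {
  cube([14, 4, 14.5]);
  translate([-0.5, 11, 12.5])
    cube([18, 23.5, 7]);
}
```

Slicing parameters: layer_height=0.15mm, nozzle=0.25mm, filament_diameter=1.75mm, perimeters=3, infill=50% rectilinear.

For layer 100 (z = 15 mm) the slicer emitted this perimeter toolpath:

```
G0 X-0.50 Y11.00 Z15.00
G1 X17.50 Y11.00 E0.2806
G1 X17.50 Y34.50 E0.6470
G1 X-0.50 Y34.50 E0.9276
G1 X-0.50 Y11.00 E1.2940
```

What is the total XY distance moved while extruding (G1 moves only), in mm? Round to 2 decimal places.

Sum the Euclidean lengths of each G1 segment: total = 83.00 mm.

83.00 mm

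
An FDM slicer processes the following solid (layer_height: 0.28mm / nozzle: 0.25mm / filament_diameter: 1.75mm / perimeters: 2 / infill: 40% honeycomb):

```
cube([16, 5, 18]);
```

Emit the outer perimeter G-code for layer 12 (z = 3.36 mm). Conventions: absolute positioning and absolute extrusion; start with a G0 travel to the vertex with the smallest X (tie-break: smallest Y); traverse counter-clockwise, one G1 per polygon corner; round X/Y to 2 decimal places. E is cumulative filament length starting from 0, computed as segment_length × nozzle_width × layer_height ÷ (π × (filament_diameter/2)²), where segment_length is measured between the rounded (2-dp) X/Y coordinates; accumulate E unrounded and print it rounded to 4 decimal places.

At z = 3.36 mm: the cube (footprint 16×5) is included at this height. The outline is a single polygon with 4 vertices. Extrusion per mm of travel: 0.25 × 0.28 / (π × 0.875²) = 0.029103. Accumulating E over each segment gives final E = 1.2223.

G0 X0.00 Y0.00 Z3.36
G1 X16.00 Y0.00 E0.4656
G1 X16.00 Y5.00 E0.6112
G1 X0.00 Y5.00 E1.0768
G1 X0.00 Y0.00 E1.2223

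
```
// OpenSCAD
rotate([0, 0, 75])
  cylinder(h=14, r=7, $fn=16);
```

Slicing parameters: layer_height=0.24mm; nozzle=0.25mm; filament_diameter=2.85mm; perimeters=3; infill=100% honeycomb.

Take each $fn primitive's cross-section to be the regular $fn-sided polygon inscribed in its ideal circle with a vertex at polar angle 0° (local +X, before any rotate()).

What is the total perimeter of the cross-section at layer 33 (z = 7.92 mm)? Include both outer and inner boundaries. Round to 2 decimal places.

At z = 7.92 mm: the r=7 cylinder gives a regular 16-gon of circumradius 7 (constant along its height) (perimeter = 2·16·7.000·sin(180°/16) = 43.70 mm); (whole slice rotated 75° about Z — lengths, areas and connectivity unchanged). Overall, the cross-section is a single solid region. Total boundary length (outer) = 43.70 mm.

43.70 mm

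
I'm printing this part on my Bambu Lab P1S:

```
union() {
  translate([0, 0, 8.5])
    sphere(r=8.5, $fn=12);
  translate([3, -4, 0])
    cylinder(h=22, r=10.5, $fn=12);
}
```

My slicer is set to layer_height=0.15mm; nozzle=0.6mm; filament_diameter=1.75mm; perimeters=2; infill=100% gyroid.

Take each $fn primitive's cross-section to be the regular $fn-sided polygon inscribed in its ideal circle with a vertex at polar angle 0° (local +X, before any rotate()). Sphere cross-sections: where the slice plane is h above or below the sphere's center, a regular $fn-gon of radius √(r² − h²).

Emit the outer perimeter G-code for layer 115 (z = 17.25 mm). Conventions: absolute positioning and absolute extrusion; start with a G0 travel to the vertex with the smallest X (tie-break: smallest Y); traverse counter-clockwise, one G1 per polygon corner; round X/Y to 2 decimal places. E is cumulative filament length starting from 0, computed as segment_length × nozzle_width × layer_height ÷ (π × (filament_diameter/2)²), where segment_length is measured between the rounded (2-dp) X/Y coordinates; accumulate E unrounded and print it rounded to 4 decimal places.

At z = 17.25 mm: the sphere does not reach this height (|z−center|=8.750 > r=8.5); the r=10.5 cylinder at (3, -4) gives a regular 12-gon of circumradius 10.5 (constant along its height); Combining (union): only the r=10.5 cylinder at (3, -4) is present, so the union is just that shape — 1 connected region. The outline is a single polygon with 12 vertices. Extrusion per mm of travel: 0.6 × 0.15 / (π × 0.875²) = 0.037418. Accumulating E over each segment gives final E = 2.4400.

G0 X-7.50 Y-4.00 Z17.25
G1 X-6.09 Y-9.25 E0.2034
G1 X-2.25 Y-13.09 E0.4066
G1 X3.00 Y-14.50 E0.6100
G1 X8.25 Y-13.09 E0.8134
G1 X12.09 Y-9.25 E1.0166
G1 X13.50 Y-4.00 E1.2200
G1 X12.09 Y1.25 E1.4234
G1 X8.25 Y5.09 E1.6266
G1 X3.00 Y6.50 E1.8300
G1 X-2.25 Y5.09 E2.0334
G1 X-6.09 Y1.25 E2.2366
G1 X-7.50 Y-4.00 E2.4400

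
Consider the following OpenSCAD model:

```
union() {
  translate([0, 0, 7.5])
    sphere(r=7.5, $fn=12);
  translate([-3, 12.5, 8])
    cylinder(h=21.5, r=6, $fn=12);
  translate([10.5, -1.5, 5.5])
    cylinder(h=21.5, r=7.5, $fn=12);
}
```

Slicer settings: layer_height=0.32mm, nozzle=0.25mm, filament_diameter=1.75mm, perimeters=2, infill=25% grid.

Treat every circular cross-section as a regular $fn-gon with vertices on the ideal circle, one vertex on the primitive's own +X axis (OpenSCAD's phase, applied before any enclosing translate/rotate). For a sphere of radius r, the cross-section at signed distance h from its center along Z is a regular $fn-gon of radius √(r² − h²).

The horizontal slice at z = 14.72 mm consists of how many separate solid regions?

At z = 14.72 mm: the r=7.5 sphere slices to a regular 12-gon of circumradius 2.030 (√(r²−h²) with h=7.22 from center); the cylinder at (-3, 12.5): section is a regular 12-gon, circumradius r=6; the r=7.5 cylinder at (10.5, -1.5) gives a regular 12-gon of circumradius 7.5 (constant along its height); Combining (union): the 3 present regions are separate (no shared area or edge), so areas and boundary lengths simply add and each stays a separate island — 3 connected regions. The result has 3 disconnected regions.

3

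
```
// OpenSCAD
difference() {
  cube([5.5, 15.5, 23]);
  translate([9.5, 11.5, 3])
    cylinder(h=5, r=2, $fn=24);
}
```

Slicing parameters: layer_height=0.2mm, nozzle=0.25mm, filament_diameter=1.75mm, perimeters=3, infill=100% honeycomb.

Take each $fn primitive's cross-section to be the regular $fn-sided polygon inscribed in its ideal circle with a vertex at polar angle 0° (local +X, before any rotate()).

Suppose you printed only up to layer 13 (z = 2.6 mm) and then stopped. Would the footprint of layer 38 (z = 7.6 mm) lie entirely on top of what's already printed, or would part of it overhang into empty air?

Compare the two slices. At z = 2.6: the cube (footprint 5.5×15.5) is included at this height (area 85.25 mm²); the cylinder at (9.5, 11.5) does not reach this height (z outside [3, 8]); Taking the first minus the rest: none of the subtracted shapes is present at this height, so the 5.5×15.5 cube is unchanged — area = 85.25 mm². At z = 7.6: the 5.5×15.5 cube contributes its full rectangle (area 85.25 mm²); the r=2 cylinder at (9.5, 11.5) gives a regular 24-gon of circumradius 2 (constant along its height) (area = (24/2)·2.000²·sin(360°/24) = 12.42 mm²); Taking the first minus the rest: starting from the 5.5×15.5 cube (85.25 mm²), the r=2 cylinder at (9.5, 11.5) misses the remaining region (no effect) — area = 85.25 mm². Checking containment: the cross-section at z = 7.6 is a subset of the cross-section at z = 2.6.

entirely on top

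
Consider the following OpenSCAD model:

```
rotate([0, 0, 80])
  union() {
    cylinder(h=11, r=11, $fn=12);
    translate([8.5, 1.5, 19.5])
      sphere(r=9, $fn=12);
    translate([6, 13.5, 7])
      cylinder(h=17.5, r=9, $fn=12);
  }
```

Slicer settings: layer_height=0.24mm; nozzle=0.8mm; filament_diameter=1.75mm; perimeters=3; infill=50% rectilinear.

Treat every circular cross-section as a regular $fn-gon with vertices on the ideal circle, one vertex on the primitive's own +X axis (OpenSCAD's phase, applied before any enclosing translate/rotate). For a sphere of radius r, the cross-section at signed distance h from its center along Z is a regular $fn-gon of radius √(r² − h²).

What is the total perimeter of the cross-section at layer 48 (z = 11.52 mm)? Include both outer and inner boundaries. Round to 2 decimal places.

74.16 mm

At z = 11.52 mm: the cylinder does not reach this height (z outside [0, 11]); the r=9 sphere at (8.5, 1.5) slices to a regular 12-gon of circumradius 4.162 (√(r²−h²) with h=7.98 from center) (perimeter = 2·12·4.162·sin(180°/12) = 25.85 mm); the cylinder at (6, 13.5): section is a regular 12-gon, circumradius r=9 (perimeter = 2·12·9.000·sin(180°/12) = 55.90 mm); Taking the union: the regions partially overlap (shared area 1.40 mm²), so the edge portions inside another operand are dropped and the merged outline is re-measured after clipping — boundary = 74.16 mm; (whole slice rotated 80° about Z — lengths, areas and connectivity unchanged). Overall, the cross-section is a single solid region. Total boundary length (outer) = 74.16 mm.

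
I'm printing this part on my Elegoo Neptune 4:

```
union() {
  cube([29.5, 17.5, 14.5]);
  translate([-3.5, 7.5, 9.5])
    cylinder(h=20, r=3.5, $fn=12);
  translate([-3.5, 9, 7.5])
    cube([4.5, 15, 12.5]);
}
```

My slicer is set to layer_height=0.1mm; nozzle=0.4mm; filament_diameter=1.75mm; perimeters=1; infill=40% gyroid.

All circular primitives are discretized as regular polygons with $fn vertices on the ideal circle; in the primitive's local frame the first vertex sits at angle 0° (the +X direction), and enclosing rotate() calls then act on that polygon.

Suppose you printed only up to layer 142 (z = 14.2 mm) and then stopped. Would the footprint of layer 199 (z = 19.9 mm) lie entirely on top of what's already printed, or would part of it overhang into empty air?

entirely on top

Compare the two slices. At z = 14.2: the 29.5×17.5 cube contributes its full rectangle (area 516.25 mm²); the r=3.5 cylinder at (-3.5, 7.5) gives a regular 12-gon of circumradius 3.5 (constant along its height) (area = (12/2)·3.500²·sin(360°/12) = 36.75 mm²); the cube at (-3.5, 9) (footprint 4.5×15) is included at this height (area 67.50 mm²); Taking the union: the regions partially overlap — summed areas 620.50 mm² minus the doubly-counted overlap 12.74 mm² gives 607.76 mm² — area = 607.76 mm². At z = 19.9: the cube does not reach this height (z outside [0, 14.5]); the cylinder at (-3.5, 7.5): section is a regular 12-gon, circumradius r=3.5 (area = (12/2)·3.500²·sin(360°/12) = 36.75 mm²); the cube at (-3.5, 9) is present — its section is the full 4.5×15 rectangle (area 67.50 mm²); Combining (union): the regions partially overlap — summed areas 104.25 mm² minus the doubly-counted overlap 4.24 mm² gives 100.01 mm² — area = 100.01 mm². Checking containment: the cross-section at z = 19.9 is a subset of the cross-section at z = 14.2.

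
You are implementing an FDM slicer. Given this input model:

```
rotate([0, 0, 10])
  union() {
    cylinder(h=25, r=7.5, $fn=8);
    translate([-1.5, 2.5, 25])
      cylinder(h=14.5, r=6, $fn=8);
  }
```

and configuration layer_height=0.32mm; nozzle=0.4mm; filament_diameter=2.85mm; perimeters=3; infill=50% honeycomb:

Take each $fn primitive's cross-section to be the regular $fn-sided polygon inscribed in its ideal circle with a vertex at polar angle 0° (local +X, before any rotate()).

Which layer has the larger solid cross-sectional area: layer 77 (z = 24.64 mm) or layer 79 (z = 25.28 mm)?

layer 77 (z = 24.64 mm)

Layer 77 (z = 24.64): the cylinder: section is a regular 8-gon, circumradius r=7.5 (area = (8/2)·7.500²·sin(360°/8) = 159.10 mm²); the cylinder at (-1.5, 2.5) is absent (z outside [25, 39.5]); Combining (union): only the r=7.5 cylinder is present, so the union is just that shape — area = 159.10 mm²; (whole slice rotated 10° about Z — lengths, areas and connectivity unchanged). So its area = 159.10 mm². Layer 79 (z = 25.28): the cylinder is absent (z outside [0, 25]); the r=6 cylinder at (-1.5, 2.5) gives a regular 8-gon of circumradius 6 (constant along its height) (area = (8/2)·6.000²·sin(360°/8) = 101.82 mm²); Merging all regions: only the r=6 cylinder at (-1.5, 2.5) is present, so the union is just that shape — area = 101.82 mm²; (whole slice rotated 10° about Z — lengths, areas and connectivity unchanged). So its area = 101.82 mm². Layer 77 is larger (159.10 vs 101.82 mm²).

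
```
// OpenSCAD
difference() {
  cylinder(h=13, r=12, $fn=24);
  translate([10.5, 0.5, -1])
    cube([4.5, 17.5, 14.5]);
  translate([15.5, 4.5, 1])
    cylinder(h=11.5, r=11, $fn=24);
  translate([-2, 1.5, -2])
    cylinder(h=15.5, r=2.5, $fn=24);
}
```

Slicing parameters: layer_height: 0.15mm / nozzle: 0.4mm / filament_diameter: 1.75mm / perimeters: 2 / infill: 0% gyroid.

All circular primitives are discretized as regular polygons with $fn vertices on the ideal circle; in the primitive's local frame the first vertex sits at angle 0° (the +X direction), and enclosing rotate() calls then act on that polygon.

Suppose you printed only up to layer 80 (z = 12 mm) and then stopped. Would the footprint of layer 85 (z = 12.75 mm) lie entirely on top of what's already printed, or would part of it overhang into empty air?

Compare the two slices. At z = 12: the r=12 cylinder contributes a regular 24-gon of circumradius 12 (area = (24/2)·12.000²·sin(360°/24) = 447.24 mm²); the cube at (10.5, 0.5) (footprint 4.5×17.5) is included at this height (area 78.75 mm²); the cylinder at (15.5, 4.5): section is a regular 24-gon, circumradius r=11 (area = (24/2)·11.000²·sin(360°/24) = 375.81 mm²); the cylinder at (-2, 1.5): section is a regular 24-gon, circumradius r=2.5 (area = (24/2)·2.500²·sin(360°/24) = 19.41 mm²); Taking the first minus the rest: starting from the r=12 cylinder (447.24 mm²), the 4.5×17.5 cube at (10.5, 0.5) partially overlaps it — only the 4.73 mm² overlap (of its 78.75 mm²) is removed, clipping the outline; the r=11 cylinder at (15.5, 4.5) partially overlaps it — only the 70.29 mm² overlap (of its 375.81 mm²) is removed, clipping the outline; the r=2.5 cylinder at (-2, 1.5) lies wholly inside it (removes its full 19.41 mm² and its 15.66 mm outline becomes a hole wall) — area = 352.81 mm². At z = 12.75: the cylinder: section is a regular 24-gon, circumradius r=12 (area = (24/2)·12.000²·sin(360°/24) = 447.24 mm²); the 4.5×17.5 cube at (10.5, 0.5) contributes its full rectangle (area 78.75 mm²); the cylinder at (15.5, 4.5) is not intersected at this z (z outside [1, 12.5]); the cylinder at (-2, 1.5): section is a regular 24-gon, circumradius r=2.5 (area = (24/2)·2.500²·sin(360°/24) = 19.41 mm²); Taking the first minus the rest: starting from the r=12 cylinder (447.24 mm²), the 4.5×17.5 cube at (10.5, 0.5) partially overlaps it — only the 4.73 mm² overlap (of its 78.75 mm²) is removed, clipping the outline; the r=2.5 cylinder at (-2, 1.5) lies wholly inside it (removes its full 19.41 mm² and its 15.66 mm outline becomes a hole wall) — area = 423.10 mm². Checking containment: at z = 12.75 the cross-section extends beyond the z = 12 cross-section by about 70.29 mm².

part overhangs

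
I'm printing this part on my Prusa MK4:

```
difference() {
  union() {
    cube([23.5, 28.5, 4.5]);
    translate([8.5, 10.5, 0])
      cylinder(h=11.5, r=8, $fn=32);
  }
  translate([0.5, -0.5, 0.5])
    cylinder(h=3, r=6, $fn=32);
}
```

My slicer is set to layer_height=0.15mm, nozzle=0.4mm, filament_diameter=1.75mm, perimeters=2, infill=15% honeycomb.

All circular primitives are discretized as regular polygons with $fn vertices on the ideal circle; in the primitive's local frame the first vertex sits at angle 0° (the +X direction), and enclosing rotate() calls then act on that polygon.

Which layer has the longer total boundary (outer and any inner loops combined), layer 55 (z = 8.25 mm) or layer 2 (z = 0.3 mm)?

Layer 55 (z = 8.25): the cube is not intersected at this z (z outside [0, 4.5]); the r=8 cylinder at (8.5, 10.5) gives a regular 32-gon of circumradius 8 (constant along its height) (perimeter = 2·32·8.000·sin(180°/32) = 50.18 mm); Taking the union: only the r=8 cylinder at (8.5, 10.5) is present, so the union is just that shape — boundary = 50.18 mm; the cylinder at (0.5, -0.5) is absent (z outside [0.5, 3.5]); After the difference (first − rest): none of the subtracted shapes is present at this height, so that combined region is unchanged — boundary = 50.18 mm. So its perimeter = 50.18 mm. Layer 2 (z = 0.3): the cube (footprint 23.5×28.5) is included at this height (perimeter 104.00 mm); the cylinder at (8.5, 10.5): section is a regular 32-gon, circumradius r=8 (perimeter = 2·32·8.000·sin(180°/32) = 50.18 mm); Combining (union): the r=8 cylinder at (8.5, 10.5) lies entirely inside the 23.5×28.5 cube, so the union is just the 23.5×28.5 cube — boundary = 104.00 mm; the cylinder at (0.5, -0.5) is absent (z outside [0.5, 3.5]); After the difference (first − rest): none of the subtracted shapes is present at this height, so the result so far is unchanged — boundary = 104.00 mm. So its perimeter = 104.00 mm. Layer 2 is larger (104.00 vs 50.18 mm).

layer 2 (z = 0.3 mm)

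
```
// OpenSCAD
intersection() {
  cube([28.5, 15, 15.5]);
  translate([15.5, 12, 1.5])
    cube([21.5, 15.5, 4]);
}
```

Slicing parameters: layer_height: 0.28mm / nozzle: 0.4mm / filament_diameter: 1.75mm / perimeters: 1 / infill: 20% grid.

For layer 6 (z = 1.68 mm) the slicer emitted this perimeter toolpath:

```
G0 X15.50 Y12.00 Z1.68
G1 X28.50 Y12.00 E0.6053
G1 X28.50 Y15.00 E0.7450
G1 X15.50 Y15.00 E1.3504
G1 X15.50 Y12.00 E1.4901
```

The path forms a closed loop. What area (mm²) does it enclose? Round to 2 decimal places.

Apply the shoelace formula to the sequence of (X, Y) vertices; enclosed area = 39.00 mm².

39.00 mm²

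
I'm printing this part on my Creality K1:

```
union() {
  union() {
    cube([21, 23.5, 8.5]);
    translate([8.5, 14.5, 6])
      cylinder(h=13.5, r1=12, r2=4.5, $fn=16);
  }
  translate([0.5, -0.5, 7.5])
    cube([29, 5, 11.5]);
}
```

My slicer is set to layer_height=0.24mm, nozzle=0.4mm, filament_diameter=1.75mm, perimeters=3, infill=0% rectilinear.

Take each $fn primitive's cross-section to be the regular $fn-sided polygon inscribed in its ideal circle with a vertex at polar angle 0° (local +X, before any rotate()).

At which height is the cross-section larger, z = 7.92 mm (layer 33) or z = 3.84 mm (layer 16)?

layer 33 (z = 7.92 mm)

Layer 33 (z = 7.92): the cube is present — its section is the full 21×23.5 rectangle (area 493.50 mm²); the cone at (8.5, 14.5) (r1=12→r2=4.5) has section circumradius 10.933 here — a regular 16-gon (area = (16/2)·10.933²·sin(360°/16) = 365.96 mm²); Combining (union): the regions partially overlap — summed areas 859.46 mm² minus the doubly-counted overlap 330.73 mm² gives 528.73 mm² — area = 528.73 mm²; the cube at (0.5, -0.5) is present — its section is the full 29×5 rectangle (area 145.00 mm²); Taking the union: the regions partially overlap — summed areas 673.73 mm² minus the doubly-counted overlap 92.25 mm² gives 581.48 mm² — area = 581.48 mm². So its area = 581.48 mm². Layer 16 (z = 3.84): the cube (footprint 21×23.5) is included at this height (area 493.50 mm²); the cone at (8.5, 14.5) does not reach this height (z outside [6, 19.5]); Taking the union: only the 21×23.5 cube is present, so the union is just that shape — area = 493.50 mm²; the cube at (0.5, -0.5) does not reach this height (z outside [7.5, 19]); Taking the union: only the result so far is present, so the union is just that shape — area = 493.50 mm². So its area = 493.50 mm². Layer 33 is larger (581.48 vs 493.50 mm²).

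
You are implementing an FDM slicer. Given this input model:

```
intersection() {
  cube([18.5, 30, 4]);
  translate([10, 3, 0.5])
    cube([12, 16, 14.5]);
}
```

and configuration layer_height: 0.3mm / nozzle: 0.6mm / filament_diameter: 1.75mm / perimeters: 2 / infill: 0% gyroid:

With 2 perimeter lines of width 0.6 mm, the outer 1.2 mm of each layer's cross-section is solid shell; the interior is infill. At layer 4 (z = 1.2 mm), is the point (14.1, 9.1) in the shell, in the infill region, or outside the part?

infill

At z = 1.2 mm: the 18.5×30 cube contributes its full rectangle; the 12×16 cube at (10, 3) contributes its full rectangle; Keeping only the common overlap: the 12×16 cube at (10, 3) partially overlaps the 18.5×30 cube; clipping to the common part keeps 136.00 mm² — 1 connected region. Overall, the cross-section is a single solid region. The nearest boundary edge runs (10.00, 3.00)→(10.00, 19.00); distance from the point to it = 4.10 mm. The point is inside the cross-section and 4.10 mm from the nearest boundary — more than the 1.2 mm shell width (2 × 0.6), so it's in the infill interior.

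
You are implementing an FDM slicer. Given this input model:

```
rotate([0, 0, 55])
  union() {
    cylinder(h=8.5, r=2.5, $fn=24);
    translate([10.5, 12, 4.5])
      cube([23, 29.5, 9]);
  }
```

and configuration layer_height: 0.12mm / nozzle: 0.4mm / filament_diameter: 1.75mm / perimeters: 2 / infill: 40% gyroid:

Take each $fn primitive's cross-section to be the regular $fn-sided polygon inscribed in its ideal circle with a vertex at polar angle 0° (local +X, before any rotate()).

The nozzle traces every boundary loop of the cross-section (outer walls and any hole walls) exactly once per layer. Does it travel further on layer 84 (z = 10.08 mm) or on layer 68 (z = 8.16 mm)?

Layer 84 (z = 10.08): the cylinder is not intersected at this z (z outside [0, 8.5]); the cube at (10.5, 12) (footprint 23×29.5) is included at this height (perimeter 105.00 mm); Combining (union): only the 23×29.5 cube at (10.5, 12) is present, so the union is just that shape — boundary = 105.00 mm; (whole slice rotated 55° about Z — lengths, areas and connectivity unchanged). So its perimeter = 105.00 mm. Layer 68 (z = 8.16): the r=2.5 cylinder contributes a regular 24-gon of circumradius 2.5 (perimeter = 2·24·2.500·sin(180°/24) = 15.66 mm); the 23×29.5 cube at (10.5, 12) contributes its full rectangle (perimeter 105.00 mm); Combining (union): the 2 present regions are separate (no shared area or edge), so areas and boundary lengths simply add and each stays a separate island — boundary = 120.66 mm; (rotated 55° about Z; rotation is an isometry so areas/perimeters/island counts are preserved). So its perimeter = 120.66 mm. Layer 68 is larger (120.66 vs 105.00 mm).

layer 68 (z = 8.16 mm)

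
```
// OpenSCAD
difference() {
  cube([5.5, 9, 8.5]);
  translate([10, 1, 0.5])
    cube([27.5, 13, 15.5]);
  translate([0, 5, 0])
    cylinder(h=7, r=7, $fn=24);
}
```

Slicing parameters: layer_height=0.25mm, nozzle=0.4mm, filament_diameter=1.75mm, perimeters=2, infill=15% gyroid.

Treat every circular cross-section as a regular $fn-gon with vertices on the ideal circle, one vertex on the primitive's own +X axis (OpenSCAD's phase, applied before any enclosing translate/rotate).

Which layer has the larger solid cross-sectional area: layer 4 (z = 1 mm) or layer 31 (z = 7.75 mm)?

Layer 4 (z = 1): the cube (footprint 5.5×9) is included at this height (area 49.50 mm²); the 27.5×13 cube at (10, 1) contributes its full rectangle (area 357.50 mm²); the cylinder at (0, 5): section is a regular 24-gon, circumradius r=7 (area = (24/2)·7.000²·sin(360°/24) = 152.19 mm²); Subtracting the remaining from the first: starting from the 5.5×9 cube (49.50 mm²), the 27.5×13 cube at (10, 1) misses the remaining region (no effect); the r=7 cylinder at (0, 5) partially overlaps it — only the 49.27 mm² overlap (of its 152.19 mm²) is removed, clipping the outline — area = 0.23 mm². So its area = 0.23 mm². Layer 31 (z = 7.75): the cube (footprint 5.5×9) is included at this height (area 49.50 mm²); the cube at (10, 1) (footprint 27.5×13) is included at this height (area 357.50 mm²); the cylinder at (0, 5) is absent (z outside [0, 7]); Subtracting the remaining from the first: starting from the 5.5×9 cube (49.50 mm²), the 27.5×13 cube at (10, 1) misses the remaining region (no effect) — area = 49.50 mm². So its area = 49.50 mm². Layer 31 is larger (49.50 vs 0.23 mm²).

layer 31 (z = 7.75 mm)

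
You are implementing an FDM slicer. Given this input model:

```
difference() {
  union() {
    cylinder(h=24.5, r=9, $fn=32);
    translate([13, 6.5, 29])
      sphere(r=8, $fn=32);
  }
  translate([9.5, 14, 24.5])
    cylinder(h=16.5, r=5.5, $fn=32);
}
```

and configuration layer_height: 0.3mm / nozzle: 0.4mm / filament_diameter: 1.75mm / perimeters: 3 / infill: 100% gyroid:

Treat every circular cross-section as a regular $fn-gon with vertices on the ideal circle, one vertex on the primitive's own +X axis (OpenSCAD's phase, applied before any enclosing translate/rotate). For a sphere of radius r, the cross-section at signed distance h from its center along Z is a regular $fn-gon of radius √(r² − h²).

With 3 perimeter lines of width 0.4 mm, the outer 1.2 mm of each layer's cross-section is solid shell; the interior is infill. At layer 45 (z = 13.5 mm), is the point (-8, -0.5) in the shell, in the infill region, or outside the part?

At z = 13.5 mm: the r=9 cylinder gives a regular 32-gon of circumradius 9 (constant along its height); the sphere at (13, 6.5) is absent (|z−center|=15.500 > r=8); Merging all regions: only the r=9 cylinder is present, so the union is just that shape — 1 connected region; the cylinder at (9.5, 14) is absent (z outside [24.5, 41]); After the difference (first − rest): none of the subtracted shapes is present at this height, so the result so far is unchanged — 1 connected region. Overall, the cross-section is a single solid region. The nearest boundary edge runs (-9.00, 0.00)→(-8.83, -1.76); distance from the point to it = 0.95 mm. The point is inside the cross-section, 0.95 mm from the nearest boundary — within the 1.2 mm shell band (3 × 0.4).

shell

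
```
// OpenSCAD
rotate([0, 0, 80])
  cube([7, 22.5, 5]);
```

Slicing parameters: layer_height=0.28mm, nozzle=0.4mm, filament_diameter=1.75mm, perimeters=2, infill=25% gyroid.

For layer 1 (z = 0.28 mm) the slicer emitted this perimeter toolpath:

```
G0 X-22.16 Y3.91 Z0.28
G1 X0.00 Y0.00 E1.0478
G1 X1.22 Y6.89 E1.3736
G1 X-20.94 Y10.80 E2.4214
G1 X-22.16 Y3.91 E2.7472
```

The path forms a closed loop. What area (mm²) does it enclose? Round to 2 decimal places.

157.45 mm²

Apply the shoelace formula to the sequence of (X, Y) vertices; enclosed area = 157.45 mm².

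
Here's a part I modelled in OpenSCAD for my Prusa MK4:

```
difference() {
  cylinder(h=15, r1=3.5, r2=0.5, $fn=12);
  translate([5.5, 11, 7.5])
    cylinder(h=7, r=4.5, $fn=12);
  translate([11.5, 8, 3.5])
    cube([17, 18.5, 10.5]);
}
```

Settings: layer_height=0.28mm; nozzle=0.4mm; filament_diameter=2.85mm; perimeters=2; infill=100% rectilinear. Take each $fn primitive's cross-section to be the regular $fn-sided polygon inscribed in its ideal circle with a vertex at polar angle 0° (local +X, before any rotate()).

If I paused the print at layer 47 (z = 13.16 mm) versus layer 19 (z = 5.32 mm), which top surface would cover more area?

Layer 47 (z = 13.16): the cone contributes a regular 12-gon of circumradius 0.868 (interpolated between r1=3.5 and r2=0.5 at t=0.877) (area = (12/2)·0.868²·sin(360°/12) = 2.26 mm²); the r=4.5 cylinder at (5.5, 11) contributes a regular 12-gon of circumradius 4.5 (area = (12/2)·4.500²·sin(360°/12) = 60.75 mm²); the 17×18.5 cube at (11.5, 8) contributes its full rectangle (area 314.50 mm²); After the difference (first − rest): starting from the cone (2.26 mm²), the r=4.5 cylinder at (5.5, 11) misses the remaining region (no effect); the 17×18.5 cube at (11.5, 8) misses the remaining region (no effect) — area = 2.26 mm². So its area = 2.26 mm². Layer 19 (z = 5.32): the cone: at t=0.355 of its height the radius interpolates to r₁+(r₂−r₁)t = 2.436, giving a regular 12-gon of that circumradius (area = (12/2)·2.436²·sin(360°/12) = 17.80 mm²); the cylinder at (5.5, 11) does not reach this height (z outside [7.5, 14.5]); the cube at (11.5, 8) (footprint 17×18.5) is included at this height (area 314.50 mm²); Taking the first minus the rest: starting from the cone (17.80 mm²), the 17×18.5 cube at (11.5, 8) misses the remaining region (no effect) — area = 17.80 mm². So its area = 17.80 mm². Layer 19 is larger (17.80 vs 2.26 mm²).

layer 19 (z = 5.32 mm)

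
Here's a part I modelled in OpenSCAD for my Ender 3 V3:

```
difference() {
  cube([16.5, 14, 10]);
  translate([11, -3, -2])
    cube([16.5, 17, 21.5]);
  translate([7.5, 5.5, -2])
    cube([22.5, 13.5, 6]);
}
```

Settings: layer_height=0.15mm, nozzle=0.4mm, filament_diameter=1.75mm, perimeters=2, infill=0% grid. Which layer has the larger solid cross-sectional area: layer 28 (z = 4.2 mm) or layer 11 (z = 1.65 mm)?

layer 28 (z = 4.2 mm)

Layer 28 (z = 4.2): the cube is present — its section is the full 16.5×14 rectangle (area 231.00 mm²); the cube at (11, -3) is present — its section is the full 16.5×17 rectangle (area 280.50 mm²); the cube at (7.5, 5.5) is not intersected at this z (z outside [-2, 4]); Taking the first minus the rest: starting from the 16.5×14 cube (231.00 mm²), the 16.5×17 cube at (11, -3) partially overlaps it — only the 77.00 mm² overlap (of its 280.50 mm²) is removed, clipping the outline — area = 154.00 mm². So its area = 154.00 mm². Layer 11 (z = 1.65): the cube is present — its section is the full 16.5×14 rectangle (area 231.00 mm²); the 16.5×17 cube at (11, -3) contributes its full rectangle (area 280.50 mm²); the 22.5×13.5 cube at (7.5, 5.5) contributes its full rectangle (area 303.75 mm²); Subtracting the remaining from the first: starting from the 16.5×14 cube (231.00 mm²), the 16.5×17 cube at (11, -3) partially overlaps it — only the 77.00 mm² overlap (of its 280.50 mm²) is removed, clipping the outline; the 22.5×13.5 cube at (7.5, 5.5) partially overlaps it — only the 29.75 mm² overlap (of its 303.75 mm²) is removed, clipping the outline — area = 124.25 mm². So its area = 124.25 mm². Layer 28 is larger (154.00 vs 124.25 mm²).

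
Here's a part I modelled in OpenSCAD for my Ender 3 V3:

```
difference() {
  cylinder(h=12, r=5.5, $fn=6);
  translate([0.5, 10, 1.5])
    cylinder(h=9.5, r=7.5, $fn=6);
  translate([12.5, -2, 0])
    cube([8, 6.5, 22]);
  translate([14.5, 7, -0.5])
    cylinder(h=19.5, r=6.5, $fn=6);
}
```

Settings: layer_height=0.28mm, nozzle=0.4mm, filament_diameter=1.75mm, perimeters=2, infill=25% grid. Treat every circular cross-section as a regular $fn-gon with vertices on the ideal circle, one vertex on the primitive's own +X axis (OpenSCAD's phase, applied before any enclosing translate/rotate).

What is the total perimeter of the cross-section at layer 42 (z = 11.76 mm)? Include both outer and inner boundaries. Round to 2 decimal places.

At z = 11.76 mm: the cylinder: section is a regular 6-gon, circumradius r=5.5 (perimeter = 2·6·5.500·sin(180°/6) = 33.00 mm); the cylinder at (0.5, 10) is absent (z outside [1.5, 11]); the cube at (12.5, -2) is present — its section is the full 8×6.5 rectangle (perimeter 29.00 mm); the r=6.5 cylinder at (14.5, 7) contributes a regular 6-gon of circumradius 6.5 (perimeter = 2·6·6.500·sin(180°/6) = 39.00 mm); After the difference (first − rest): starting from the r=5.5 cylinder, the 8×6.5 cube at (12.5, -2) misses the remaining region (no effect); the r=6.5 cylinder at (14.5, 7) misses the remaining region (no effect) — boundary = 33.00 mm. Overall, the cross-section is a single solid region. Total boundary length (outer) = 33.00 mm.

33.00 mm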